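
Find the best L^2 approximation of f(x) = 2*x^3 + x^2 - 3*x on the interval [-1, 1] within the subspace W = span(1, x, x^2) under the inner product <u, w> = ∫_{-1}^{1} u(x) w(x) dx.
g(x) = x^2 - 9*x/5

The best approximation g ∈ W is the orthogonal projection of f onto W. Writing g = a_0 + a_1 x + a_2 x^2, the coefficients solve the normal equations G · a = b where
  G_{ij} = <φ_i, φ_j> and b_i = <f, φ_i>, with φ_0 = 1, φ_1 = x, φ_2 = x^2.
G =
  [2, 0, 2/3]
  [0, 2/3, 0]
  [2/3, 0, 2/5],
b = (2/3, -6/5, 2/5).
Solving gives a_0 = 0, a_1 = -9/5, a_2 = 1, so
  g(x) = x^2 - 9*x/5.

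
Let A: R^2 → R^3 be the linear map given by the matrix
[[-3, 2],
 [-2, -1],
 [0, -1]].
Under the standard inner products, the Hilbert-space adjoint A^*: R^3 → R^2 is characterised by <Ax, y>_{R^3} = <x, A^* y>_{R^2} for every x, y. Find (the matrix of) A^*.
A^* = A^T =
[[-3, -2, 0],
 [2, -1, -1]]

For real matrices with standard dot products, the defining identity <Ax, y> = <x, A^* y> gives (Ax)^T y = x^T (A^*) y, i.e. x^T A^T y = x^T (A^*) y. Since this holds for all x, y, we must have A^* = A^T. Therefore
A^* =
[[-3, -2, 0],
 [2, -1, -1]].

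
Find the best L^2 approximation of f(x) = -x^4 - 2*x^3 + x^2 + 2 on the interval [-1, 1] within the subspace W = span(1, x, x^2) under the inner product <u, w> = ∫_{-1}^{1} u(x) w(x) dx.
g(x) = x^2/7 - 6*x/5 + 73/35

The best approximation g ∈ W is the orthogonal projection of f onto W. Writing g = a_0 + a_1 x + a_2 x^2, the coefficients solve the normal equations G · a = b where
  G_{ij} = <φ_i, φ_j> and b_i = <f, φ_i>, with φ_0 = 1, φ_1 = x, φ_2 = x^2.
G =
  [2, 0, 2/3]
  [0, 2/3, 0]
  [2/3, 0, 2/5],
b = (64/15, -4/5, 152/105).
Solving gives a_0 = 73/35, a_1 = -6/5, a_2 = 1/7, so
  g(x) = x^2/7 - 6*x/5 + 73/35.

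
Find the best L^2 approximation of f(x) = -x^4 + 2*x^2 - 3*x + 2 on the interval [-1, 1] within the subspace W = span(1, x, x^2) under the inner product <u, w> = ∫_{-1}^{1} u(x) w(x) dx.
g(x) = 8*x^2/7 - 3*x + 73/35

The best approximation g ∈ W is the orthogonal projection of f onto W. Writing g = a_0 + a_1 x + a_2 x^2, the coefficients solve the normal equations G · a = b where
  G_{ij} = <φ_i, φ_j> and b_i = <f, φ_i>, with φ_0 = 1, φ_1 = x, φ_2 = x^2.
G =
  [2, 0, 2/3]
  [0, 2/3, 0]
  [2/3, 0, 2/5],
b = (74/15, -2, 194/105).
Solving gives a_0 = 73/35, a_1 = -3, a_2 = 8/7, so
  g(x) = 8*x^2/7 - 3*x + 73/35.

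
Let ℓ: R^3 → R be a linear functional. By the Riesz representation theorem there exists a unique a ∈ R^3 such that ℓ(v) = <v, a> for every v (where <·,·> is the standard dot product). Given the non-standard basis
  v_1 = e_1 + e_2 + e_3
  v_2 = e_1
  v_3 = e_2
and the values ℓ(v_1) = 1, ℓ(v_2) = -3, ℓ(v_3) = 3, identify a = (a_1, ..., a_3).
a = (-3, 3, 1)

Write a = (a_1, ..., a_3) in the standard basis. For each basis vector v_i, ℓ(v_i) = <v_i, a> is a linear equation in the a_j's. Collect the n equations into a matrix system V a = ℓ, where row i of V is v_i (expressed in the standard basis). Since V is invertible (lower-triangular with 1s on the diagonal, up to permutation), solve by back-substitution:
  V =
[[1, 1, 1],
 [1, 0, 0],
 [0, 1, 0]]
  V a = (1, -3, 3)
Solving gives a = (-3, 3, 1).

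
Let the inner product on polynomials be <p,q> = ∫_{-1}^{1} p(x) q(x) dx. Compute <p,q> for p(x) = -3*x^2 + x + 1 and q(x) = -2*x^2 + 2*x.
<p,q> = 12/5

Expand the product: p(x)·q(x) = 6*x^4 - 8*x^3 + 2*x.
∫_{-1}^{1} of each monomial x^k gives [2/(k+1) if k even, 0 if k odd]. Integrating term-by-term (or equivalently evaluating the antiderivative F(x) = 6*x^5/5 - 2*x^4 + x^2 at the endpoints):
  F(1) − F(−1) = 1/5 − (-11/5) = 12/5.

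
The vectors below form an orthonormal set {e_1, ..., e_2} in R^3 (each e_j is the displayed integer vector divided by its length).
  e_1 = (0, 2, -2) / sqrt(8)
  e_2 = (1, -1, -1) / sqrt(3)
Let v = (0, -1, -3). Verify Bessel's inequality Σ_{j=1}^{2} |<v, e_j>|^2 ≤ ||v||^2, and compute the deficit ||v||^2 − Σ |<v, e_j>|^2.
Σ |<v, e_j>|^2 = 22/3; ||v||^2 = 10; deficit = 8/3

Write each e_j = u_j / sqrt(<u_j, u_j>) where u_j is the displayed integer vector. Then <v, e_j> = <v, u_j> / sqrt(<u_j, u_j>), so |<v, e_j>|^2 = <v, u_j>^2 / <u_j, u_j>.
Coefficients: <v, e_1> = 4/sqrt(8), <v, e_2> = 4/sqrt(3).
Square and sum: Σ |<v, e_j>|^2 = 22/3.
Compute ||v||^2 = v·v = 10.
Deficit = 10 − 22/3 = 8/3 ≥ 0, confirming Bessel's inequality. (The deficit equals ||v − Σ <v,e_j> e_j||^2, the squared distance from v to span{e_j}.)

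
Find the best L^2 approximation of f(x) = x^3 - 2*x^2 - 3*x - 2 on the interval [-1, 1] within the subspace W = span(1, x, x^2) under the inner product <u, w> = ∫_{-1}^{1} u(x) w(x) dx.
g(x) = -2*x^2 - 12*x/5 - 2

The best approximation g ∈ W is the orthogonal projection of f onto W. Writing g = a_0 + a_1 x + a_2 x^2, the coefficients solve the normal equations G · a = b where
  G_{ij} = <φ_i, φ_j> and b_i = <f, φ_i>, with φ_0 = 1, φ_1 = x, φ_2 = x^2.
G =
  [2, 0, 2/3]
  [0, 2/3, 0]
  [2/3, 0, 2/5],
b = (-16/3, -8/5, -32/15).
Solving gives a_0 = -2, a_1 = -12/5, a_2 = -2, so
  g(x) = -2*x^2 - 12*x/5 - 2.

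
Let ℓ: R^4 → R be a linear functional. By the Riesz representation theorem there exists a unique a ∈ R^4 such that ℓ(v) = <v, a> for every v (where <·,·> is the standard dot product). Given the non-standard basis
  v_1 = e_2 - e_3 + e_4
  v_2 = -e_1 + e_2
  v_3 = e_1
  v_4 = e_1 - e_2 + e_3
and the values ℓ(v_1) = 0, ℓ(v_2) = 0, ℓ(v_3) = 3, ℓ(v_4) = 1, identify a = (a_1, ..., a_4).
a = (3, 3, 1, -2)

Write a = (a_1, ..., a_4) in the standard basis. For each basis vector v_i, ℓ(v_i) = <v_i, a> is a linear equation in the a_j's. Collect the n equations into a matrix system V a = ℓ, where row i of V is v_i (expressed in the standard basis). Since V is invertible (lower-triangular with 1s on the diagonal, up to permutation), solve by back-substitution:
  V =
[[0, 1, -1, 1],
 [-1, 1, 0, 0],
 [1, 0, 0, 0],
 [1, -1, 1, 0]]
  V a = (0, 0, 3, 1)
Solving gives a = (3, 3, 1, -2).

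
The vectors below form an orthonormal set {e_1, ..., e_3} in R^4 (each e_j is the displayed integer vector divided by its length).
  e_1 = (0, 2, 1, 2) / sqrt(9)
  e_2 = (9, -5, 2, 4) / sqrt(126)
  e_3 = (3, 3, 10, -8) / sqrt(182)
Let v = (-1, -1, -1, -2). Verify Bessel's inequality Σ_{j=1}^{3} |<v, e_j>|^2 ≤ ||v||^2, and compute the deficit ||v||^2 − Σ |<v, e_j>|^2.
Σ |<v, e_j>|^2 = 7; ||v||^2 = 7; deficit = 0

Write each e_j = u_j / sqrt(<u_j, u_j>) where u_j is the displayed integer vector. Then <v, e_j> = <v, u_j> / sqrt(<u_j, u_j>), so |<v, e_j>|^2 = <v, u_j>^2 / <u_j, u_j>.
Coefficients: <v, e_1> = -7/sqrt(9), <v, e_2> = -14/sqrt(126), <v, e_3> = 0/sqrt(182).
Square and sum: Σ |<v, e_j>|^2 = 7.
Compute ||v||^2 = v·v = 7.
Deficit = 7 − 7 = 0 ≥ 0, confirming Bessel's inequality. (The deficit equals ||v − Σ <v,e_j> e_j||^2, the squared distance from v to span{e_j}.)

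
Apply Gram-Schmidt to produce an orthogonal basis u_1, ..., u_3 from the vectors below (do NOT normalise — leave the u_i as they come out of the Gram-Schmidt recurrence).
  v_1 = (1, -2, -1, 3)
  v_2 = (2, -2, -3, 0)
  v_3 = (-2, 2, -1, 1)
Orthogonal basis:
  u_1 = (1, -2, -1, 3)
  u_2 = (7/5, -4/5, -12/5, -9/5)
  u_3 = (-245/174, 128/87, -167/87, 47/58)

Apply the Gram-Schmidt recurrence
  u_1 = v_1
  u_i = v_i − Σ_{j<i} ((v_i · u_j) / (u_j · u_j)) · u_j.

Step by step this gives:
  u_1 = (1, -2, -1, 3)
  u_2 = (7/5, -4/5, -12/5, -9/5)
  u_3 = (-245/174, 128/87, -167/87, 47/58)

Orthogonality check:
  u_2 · u_1 = 0 (should be 0)
  u_3 · u_1 = 0 (should be 0)
  u_3 · u_2 = 0 (should be 0)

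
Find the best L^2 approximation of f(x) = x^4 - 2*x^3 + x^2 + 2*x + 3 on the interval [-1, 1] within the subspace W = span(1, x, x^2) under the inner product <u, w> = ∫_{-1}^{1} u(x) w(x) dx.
g(x) = 13*x^2/7 + 4*x/5 + 102/35

The best approximation g ∈ W is the orthogonal projection of f onto W. Writing g = a_0 + a_1 x + a_2 x^2, the coefficients solve the normal equations G · a = b where
  G_{ij} = <φ_i, φ_j> and b_i = <f, φ_i>, with φ_0 = 1, φ_1 = x, φ_2 = x^2.
G =
  [2, 0, 2/3]
  [0, 2/3, 0]
  [2/3, 0, 2/5],
b = (106/15, 8/15, 94/35).
Solving gives a_0 = 102/35, a_1 = 4/5, a_2 = 13/7, so
  g(x) = 13*x^2/7 + 4*x/5 + 102/35.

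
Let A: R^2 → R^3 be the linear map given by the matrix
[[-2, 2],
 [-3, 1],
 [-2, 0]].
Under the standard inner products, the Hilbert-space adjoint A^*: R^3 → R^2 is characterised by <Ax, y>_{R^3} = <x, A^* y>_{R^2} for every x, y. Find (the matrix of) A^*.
A^* = A^T =
[[-2, -3, -2],
 [2, 1, 0]]

For real matrices with standard dot products, the defining identity <Ax, y> = <x, A^* y> gives (Ax)^T y = x^T (A^*) y, i.e. x^T A^T y = x^T (A^*) y. Since this holds for all x, y, we must have A^* = A^T. Therefore
A^* =
[[-2, -3, -2],
 [2, 1, 0]].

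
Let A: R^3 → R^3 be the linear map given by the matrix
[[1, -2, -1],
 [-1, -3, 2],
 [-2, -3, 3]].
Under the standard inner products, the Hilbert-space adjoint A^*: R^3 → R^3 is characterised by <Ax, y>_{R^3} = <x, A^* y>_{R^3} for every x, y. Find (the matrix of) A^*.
A^* = A^T =
[[1, -1, -2],
 [-2, -3, -3],
 [-1, 2, 3]]

For real matrices with standard dot products, the defining identity <Ax, y> = <x, A^* y> gives (Ax)^T y = x^T (A^*) y, i.e. x^T A^T y = x^T (A^*) y. Since this holds for all x, y, we must have A^* = A^T. Therefore
A^* =
[[1, -1, -2],
 [-2, -3, -3],
 [-1, 2, 3]].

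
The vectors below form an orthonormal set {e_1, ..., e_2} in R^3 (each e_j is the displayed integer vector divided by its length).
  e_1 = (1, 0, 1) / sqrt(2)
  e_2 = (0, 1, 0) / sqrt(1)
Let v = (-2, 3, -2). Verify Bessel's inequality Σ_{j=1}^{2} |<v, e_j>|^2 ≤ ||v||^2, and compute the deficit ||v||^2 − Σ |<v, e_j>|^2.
Σ |<v, e_j>|^2 = 17; ||v||^2 = 17; deficit = 0

Write each e_j = u_j / sqrt(<u_j, u_j>) where u_j is the displayed integer vector. Then <v, e_j> = <v, u_j> / sqrt(<u_j, u_j>), so |<v, e_j>|^2 = <v, u_j>^2 / <u_j, u_j>.
Coefficients: <v, e_1> = -4/sqrt(2), <v, e_2> = 3/sqrt(1).
Square and sum: Σ |<v, e_j>|^2 = 17.
Compute ||v||^2 = v·v = 17.
Deficit = 17 − 17 = 0 ≥ 0, confirming Bessel's inequality. (The deficit equals ||v − Σ <v,e_j> e_j||^2, the squared distance from v to span{e_j}.)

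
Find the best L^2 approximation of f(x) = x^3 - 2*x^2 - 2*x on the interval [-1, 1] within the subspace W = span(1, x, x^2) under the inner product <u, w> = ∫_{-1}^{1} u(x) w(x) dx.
g(x) = -2*x^2 - 7*x/5

The best approximation g ∈ W is the orthogonal projection of f onto W. Writing g = a_0 + a_1 x + a_2 x^2, the coefficients solve the normal equations G · a = b where
  G_{ij} = <φ_i, φ_j> and b_i = <f, φ_i>, with φ_0 = 1, φ_1 = x, φ_2 = x^2.
G =
  [2, 0, 2/3]
  [0, 2/3, 0]
  [2/3, 0, 2/5],
b = (-4/3, -14/15, -4/5).
Solving gives a_0 = 0, a_1 = -7/5, a_2 = -2, so
  g(x) = -2*x^2 - 7*x/5.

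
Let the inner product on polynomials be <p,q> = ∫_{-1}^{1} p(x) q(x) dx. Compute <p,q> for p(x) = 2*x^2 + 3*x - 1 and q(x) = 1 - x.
<p,q> = -8/3

Expand the product: p(x)·q(x) = -2*x^3 - x^2 + 4*x - 1.
∫_{-1}^{1} of each monomial x^k gives [2/(k+1) if k even, 0 if k odd]. Integrating term-by-term (or equivalently evaluating the antiderivative F(x) = -x^4/2 - x^3/3 + 2*x^2 - x at the endpoints):
  F(1) − F(−1) = 1/6 − (17/6) = -8/3.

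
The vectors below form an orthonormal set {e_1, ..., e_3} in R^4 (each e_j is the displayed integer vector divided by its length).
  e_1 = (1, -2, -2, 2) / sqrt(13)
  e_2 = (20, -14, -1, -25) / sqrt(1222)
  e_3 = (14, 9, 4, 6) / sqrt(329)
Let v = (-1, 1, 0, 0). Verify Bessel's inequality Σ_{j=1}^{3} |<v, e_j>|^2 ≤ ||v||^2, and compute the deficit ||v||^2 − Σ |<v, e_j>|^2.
Σ |<v, e_j>|^2 = 12/7; ||v||^2 = 2; deficit = 2/7

Write each e_j = u_j / sqrt(<u_j, u_j>) where u_j is the displayed integer vector. Then <v, e_j> = <v, u_j> / sqrt(<u_j, u_j>), so |<v, e_j>|^2 = <v, u_j>^2 / <u_j, u_j>.
Coefficients: <v, e_1> = -3/sqrt(13), <v, e_2> = -34/sqrt(1222), <v, e_3> = -5/sqrt(329).
Square and sum: Σ |<v, e_j>|^2 = 12/7.
Compute ||v||^2 = v·v = 2.
Deficit = 2 − 12/7 = 2/7 ≥ 0, confirming Bessel's inequality. (The deficit equals ||v − Σ <v,e_j> e_j||^2, the squared distance from v to span{e_j}.)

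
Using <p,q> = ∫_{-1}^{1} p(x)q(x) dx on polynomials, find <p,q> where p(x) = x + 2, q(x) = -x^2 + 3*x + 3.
<p,q> = 38/3

Expand the product: p(x)·q(x) = -x^3 + x^2 + 9*x + 6.
∫_{-1}^{1} of each monomial x^k gives [2/(k+1) if k even, 0 if k odd]. Integrating term-by-term (or equivalently evaluating the antiderivative F(x) = -x^4/4 + x^3/3 + 9*x^2/2 + 6*x at the endpoints):
  F(1) − F(−1) = 127/12 − (-25/12) = 38/3.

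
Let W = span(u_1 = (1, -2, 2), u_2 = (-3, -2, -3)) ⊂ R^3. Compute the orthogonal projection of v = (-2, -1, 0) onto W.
proj_W(v) = (-176/173, -224/173, -136/173)

Set up U = [u_1 | ... | u_2] ∈ R^(3×2). The projector onto W = col(U) is P = U (U^T U)^(-1) U^T.
Compute U^T U =
  [9, -5]
  [-5, 22],
and U^T v = (0, 8).
Solve U^T U · c = U^T v for the coefficients: c = (40/173, 72/173). The projection is proj_W(v) = U c.
Check: (v - proj_W(v)) · u_1 = 0  (should be 0).
Check: (v - proj_W(v)) · u_2 = 0  (should be 0).
Result: proj_W(v) = (-176/173, -224/173, -136/173).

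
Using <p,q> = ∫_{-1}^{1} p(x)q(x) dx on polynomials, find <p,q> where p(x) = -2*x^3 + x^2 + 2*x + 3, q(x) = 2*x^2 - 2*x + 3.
<p,q> = 356/15

Expand the product: p(x)·q(x) = -4*x^5 + 6*x^4 - 4*x^3 + 5*x^2 + 9.
∫_{-1}^{1} of each monomial x^k gives [2/(k+1) if k even, 0 if k odd]. Integrating term-by-term (or equivalently evaluating the antiderivative F(x) = -2*x^6/3 + 6*x^5/5 - x^4 + 5*x^3/3 + 9*x at the endpoints):
  F(1) − F(−1) = 51/5 − (-203/15) = 356/15.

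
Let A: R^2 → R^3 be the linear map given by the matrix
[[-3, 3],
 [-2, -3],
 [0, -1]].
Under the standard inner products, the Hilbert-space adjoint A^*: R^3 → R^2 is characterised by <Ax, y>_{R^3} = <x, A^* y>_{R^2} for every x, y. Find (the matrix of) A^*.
A^* = A^T =
[[-3, -2, 0],
 [3, -3, -1]]

For real matrices with standard dot products, the defining identity <Ax, y> = <x, A^* y> gives (Ax)^T y = x^T (A^*) y, i.e. x^T A^T y = x^T (A^*) y. Since this holds for all x, y, we must have A^* = A^T. Therefore
A^* =
[[-3, -2, 0],
 [3, -3, -1]].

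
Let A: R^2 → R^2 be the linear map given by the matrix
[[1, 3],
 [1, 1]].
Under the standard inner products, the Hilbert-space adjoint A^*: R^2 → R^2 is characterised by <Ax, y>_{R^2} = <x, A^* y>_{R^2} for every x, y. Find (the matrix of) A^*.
A^* = A^T =
[[1, 1],
 [3, 1]]

For real matrices with standard dot products, the defining identity <Ax, y> = <x, A^* y> gives (Ax)^T y = x^T (A^*) y, i.e. x^T A^T y = x^T (A^*) y. Since this holds for all x, y, we must have A^* = A^T. Therefore
A^* =
[[1, 1],
 [3, 1]].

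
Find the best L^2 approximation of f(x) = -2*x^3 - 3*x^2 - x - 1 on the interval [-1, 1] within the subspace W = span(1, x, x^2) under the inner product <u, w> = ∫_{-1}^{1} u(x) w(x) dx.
g(x) = -3*x^2 - 11*x/5 - 1

The best approximation g ∈ W is the orthogonal projection of f onto W. Writing g = a_0 + a_1 x + a_2 x^2, the coefficients solve the normal equations G · a = b where
  G_{ij} = <φ_i, φ_j> and b_i = <f, φ_i>, with φ_0 = 1, φ_1 = x, φ_2 = x^2.
G =
  [2, 0, 2/3]
  [0, 2/3, 0]
  [2/3, 0, 2/5],
b = (-4, -22/15, -28/15).
Solving gives a_0 = -1, a_1 = -11/5, a_2 = -3, so
  g(x) = -3*x^2 - 11*x/5 - 1.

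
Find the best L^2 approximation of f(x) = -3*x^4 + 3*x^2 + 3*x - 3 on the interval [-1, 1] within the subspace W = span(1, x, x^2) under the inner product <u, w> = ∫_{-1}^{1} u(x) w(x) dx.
g(x) = 3*x^2/7 + 3*x - 96/35

The best approximation g ∈ W is the orthogonal projection of f onto W. Writing g = a_0 + a_1 x + a_2 x^2, the coefficients solve the normal equations G · a = b where
  G_{ij} = <φ_i, φ_j> and b_i = <f, φ_i>, with φ_0 = 1, φ_1 = x, φ_2 = x^2.
G =
  [2, 0, 2/3]
  [0, 2/3, 0]
  [2/3, 0, 2/5],
b = (-26/5, 2, -58/35).
Solving gives a_0 = -96/35, a_1 = 3, a_2 = 3/7, so
  g(x) = 3*x^2/7 + 3*x - 96/35.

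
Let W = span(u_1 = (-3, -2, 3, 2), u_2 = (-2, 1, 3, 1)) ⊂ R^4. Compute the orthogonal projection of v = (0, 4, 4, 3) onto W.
proj_W(v) = (-283/165, 614/165, 19/5, 74/165)

Set up U = [u_1 | ... | u_2] ∈ R^(4×2). The projector onto W = col(U) is P = U (U^T U)^(-1) U^T.
Compute U^T U =
  [26, 15]
  [15, 15],
and U^T v = (10, 19).
Solve U^T U · c = U^T v for the coefficients: c = (-9/11, 344/165). The projection is proj_W(v) = U c.
Check: (v - proj_W(v)) · u_1 = 0  (should be 0).
Check: (v - proj_W(v)) · u_2 = 0  (should be 0).
Result: proj_W(v) = (-283/165, 614/165, 19/5, 74/165).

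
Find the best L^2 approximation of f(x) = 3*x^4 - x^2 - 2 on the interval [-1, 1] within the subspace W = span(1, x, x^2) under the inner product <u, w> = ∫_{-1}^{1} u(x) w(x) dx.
g(x) = 11*x^2/7 - 79/35

The best approximation g ∈ W is the orthogonal projection of f onto W. Writing g = a_0 + a_1 x + a_2 x^2, the coefficients solve the normal equations G · a = b where
  G_{ij} = <φ_i, φ_j> and b_i = <f, φ_i>, with φ_0 = 1, φ_1 = x, φ_2 = x^2.
G =
  [2, 0, 2/3]
  [0, 2/3, 0]
  [2/3, 0, 2/5],
b = (-52/15, 0, -92/105).
Solving gives a_0 = -79/35, a_1 = 0, a_2 = 11/7, so
  g(x) = 11*x^2/7 - 79/35.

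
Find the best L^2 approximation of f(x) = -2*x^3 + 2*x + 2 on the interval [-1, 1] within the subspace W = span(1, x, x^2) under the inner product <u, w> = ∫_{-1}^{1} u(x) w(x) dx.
g(x) = 4*x/5 + 2

The best approximation g ∈ W is the orthogonal projection of f onto W. Writing g = a_0 + a_1 x + a_2 x^2, the coefficients solve the normal equations G · a = b where
  G_{ij} = <φ_i, φ_j> and b_i = <f, φ_i>, with φ_0 = 1, φ_1 = x, φ_2 = x^2.
G =
  [2, 0, 2/3]
  [0, 2/3, 0]
  [2/3, 0, 2/5],
b = (4, 8/15, 4/3).
Solving gives a_0 = 2, a_1 = 4/5, a_2 = 0, so
  g(x) = 4*x/5 + 2.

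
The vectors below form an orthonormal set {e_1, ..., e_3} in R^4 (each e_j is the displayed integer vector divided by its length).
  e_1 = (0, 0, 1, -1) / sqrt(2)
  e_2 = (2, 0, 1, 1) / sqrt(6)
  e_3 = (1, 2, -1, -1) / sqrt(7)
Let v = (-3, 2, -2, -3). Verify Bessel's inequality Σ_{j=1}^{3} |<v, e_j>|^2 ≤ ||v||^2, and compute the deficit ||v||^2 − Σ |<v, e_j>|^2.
Σ |<v, e_j>|^2 = 542/21; ||v||^2 = 26; deficit = 4/21

Write each e_j = u_j / sqrt(<u_j, u_j>) where u_j is the displayed integer vector. Then <v, e_j> = <v, u_j> / sqrt(<u_j, u_j>), so |<v, e_j>|^2 = <v, u_j>^2 / <u_j, u_j>.
Coefficients: <v, e_1> = 1/sqrt(2), <v, e_2> = -11/sqrt(6), <v, e_3> = 6/sqrt(7).
Square and sum: Σ |<v, e_j>|^2 = 542/21.
Compute ||v||^2 = v·v = 26.
Deficit = 26 − 542/21 = 4/21 ≥ 0, confirming Bessel's inequality. (The deficit equals ||v − Σ <v,e_j> e_j||^2, the squared distance from v to span{e_j}.)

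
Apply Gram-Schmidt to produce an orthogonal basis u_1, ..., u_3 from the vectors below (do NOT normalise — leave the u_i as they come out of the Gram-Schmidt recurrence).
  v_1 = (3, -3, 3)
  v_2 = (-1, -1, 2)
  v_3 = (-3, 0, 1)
Orthogonal basis:
  u_1 = (3, -3, 3)
  u_2 = (-5/3, -1/3, 4/3)
  u_3 = (-1/14, -3/14, -1/7)

Apply the Gram-Schmidt recurrence
  u_1 = v_1
  u_i = v_i − Σ_{j<i} ((v_i · u_j) / (u_j · u_j)) · u_j.

Step by step this gives:
  u_1 = (3, -3, 3)
  u_2 = (-5/3, -1/3, 4/3)
  u_3 = (-1/14, -3/14, -1/7)

Orthogonality check:
  u_2 · u_1 = 0 (should be 0)
  u_3 · u_1 = 0 (should be 0)
  u_3 · u_2 = 0 (should be 0)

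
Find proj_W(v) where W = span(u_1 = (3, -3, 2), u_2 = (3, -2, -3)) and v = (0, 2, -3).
proj_W(v) = (-21/31, 491/403, -1272/403)

Set up U = [u_1 | ... | u_2] ∈ R^(3×2). The projector onto W = col(U) is P = U (U^T U)^(-1) U^T.
Compute U^T U =
  [22, 9]
  [9, 22],
and U^T v = (-12, 5).
Solve U^T U · c = U^T v for the coefficients: c = (-309/403, 218/403). The projection is proj_W(v) = U c.
Check: (v - proj_W(v)) · u_1 = 0  (should be 0).
Check: (v - proj_W(v)) · u_2 = 0  (should be 0).
Result: proj_W(v) = (-21/31, 491/403, -1272/403).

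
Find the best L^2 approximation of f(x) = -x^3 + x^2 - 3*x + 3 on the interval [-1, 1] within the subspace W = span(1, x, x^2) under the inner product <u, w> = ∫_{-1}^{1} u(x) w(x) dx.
g(x) = x^2 - 18*x/5 + 3

The best approximation g ∈ W is the orthogonal projection of f onto W. Writing g = a_0 + a_1 x + a_2 x^2, the coefficients solve the normal equations G · a = b where
  G_{ij} = <φ_i, φ_j> and b_i = <f, φ_i>, with φ_0 = 1, φ_1 = x, φ_2 = x^2.
G =
  [2, 0, 2/3]
  [0, 2/3, 0]
  [2/3, 0, 2/5],
b = (20/3, -12/5, 12/5).
Solving gives a_0 = 3, a_1 = -18/5, a_2 = 1, so
  g(x) = x^2 - 18*x/5 + 3.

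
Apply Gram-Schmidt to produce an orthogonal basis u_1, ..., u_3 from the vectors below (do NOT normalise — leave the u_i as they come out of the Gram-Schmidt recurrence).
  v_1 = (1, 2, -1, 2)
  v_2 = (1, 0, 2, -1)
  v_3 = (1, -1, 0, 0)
Orthogonal basis:
  u_1 = (1, 2, -1, 2)
  u_2 = (13/10, 3/5, 17/10, -2/5)
  u_3 = (47/51, -15/17, -1/3, 13/51)

Apply the Gram-Schmidt recurrence
  u_1 = v_1
  u_i = v_i − Σ_{j<i} ((v_i · u_j) / (u_j · u_j)) · u_j.

Step by step this gives:
  u_1 = (1, 2, -1, 2)
  u_2 = (13/10, 3/5, 17/10, -2/5)
  u_3 = (47/51, -15/17, -1/3, 13/51)

Orthogonality check:
  u_2 · u_1 = 0 (should be 0)
  u_3 · u_1 = 0 (should be 0)
  u_3 · u_2 = 0 (should be 0)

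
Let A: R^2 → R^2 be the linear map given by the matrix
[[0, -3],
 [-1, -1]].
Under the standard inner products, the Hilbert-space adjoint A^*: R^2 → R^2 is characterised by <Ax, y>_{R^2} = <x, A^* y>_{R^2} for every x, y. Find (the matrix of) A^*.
A^* = A^T =
[[0, -1],
 [-3, -1]]

For real matrices with standard dot products, the defining identity <Ax, y> = <x, A^* y> gives (Ax)^T y = x^T (A^*) y, i.e. x^T A^T y = x^T (A^*) y. Since this holds for all x, y, we must have A^* = A^T. Therefore
A^* =
[[0, -1],
 [-3, -1]].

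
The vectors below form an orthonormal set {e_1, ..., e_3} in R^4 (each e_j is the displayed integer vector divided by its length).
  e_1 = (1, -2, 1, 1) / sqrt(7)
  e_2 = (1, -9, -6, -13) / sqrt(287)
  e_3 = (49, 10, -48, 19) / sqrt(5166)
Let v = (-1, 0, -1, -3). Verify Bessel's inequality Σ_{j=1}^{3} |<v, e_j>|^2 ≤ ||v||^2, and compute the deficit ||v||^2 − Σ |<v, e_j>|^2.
Σ |<v, e_j>|^2 = 691/63; ||v||^2 = 11; deficit = 2/63

Write each e_j = u_j / sqrt(<u_j, u_j>) where u_j is the displayed integer vector. Then <v, e_j> = <v, u_j> / sqrt(<u_j, u_j>), so |<v, e_j>|^2 = <v, u_j>^2 / <u_j, u_j>.
Coefficients: <v, e_1> = -5/sqrt(7), <v, e_2> = 44/sqrt(287), <v, e_3> = -58/sqrt(5166).
Square and sum: Σ |<v, e_j>|^2 = 691/63.
Compute ||v||^2 = v·v = 11.
Deficit = 11 − 691/63 = 2/63 ≥ 0, confirming Bessel's inequality. (The deficit equals ||v − Σ <v,e_j> e_j||^2, the squared distance from v to span{e_j}.)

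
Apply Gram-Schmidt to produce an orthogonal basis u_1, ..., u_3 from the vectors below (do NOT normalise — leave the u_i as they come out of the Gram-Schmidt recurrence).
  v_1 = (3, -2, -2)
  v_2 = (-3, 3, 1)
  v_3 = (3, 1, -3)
Orthogonal basis:
  u_1 = (3, -2, -2)
  u_2 = (0, 1, -1)
  u_3 = (12/17, 9/17, 9/17)

Apply the Gram-Schmidt recurrence
  u_1 = v_1
  u_i = v_i − Σ_{j<i} ((v_i · u_j) / (u_j · u_j)) · u_j.

Step by step this gives:
  u_1 = (3, -2, -2)
  u_2 = (0, 1, -1)
  u_3 = (12/17, 9/17, 9/17)

Orthogonality check:
  u_2 · u_1 = 0 (should be 0)
  u_3 · u_1 = 0 (should be 0)
  u_3 · u_2 = 0 (should be 0)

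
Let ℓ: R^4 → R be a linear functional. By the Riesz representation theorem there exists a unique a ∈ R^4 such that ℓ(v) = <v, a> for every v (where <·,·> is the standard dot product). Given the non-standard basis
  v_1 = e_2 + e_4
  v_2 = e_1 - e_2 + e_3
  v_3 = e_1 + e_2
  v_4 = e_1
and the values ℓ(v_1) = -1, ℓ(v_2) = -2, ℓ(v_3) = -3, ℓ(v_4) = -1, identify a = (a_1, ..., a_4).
a = (-1, -2, -3, 1)

Write a = (a_1, ..., a_4) in the standard basis. For each basis vector v_i, ℓ(v_i) = <v_i, a> is a linear equation in the a_j's. Collect the n equations into a matrix system V a = ℓ, where row i of V is v_i (expressed in the standard basis). Since V is invertible (lower-triangular with 1s on the diagonal, up to permutation), solve by back-substitution:
  V =
[[0, 1, 0, 1],
 [1, -1, 1, 0],
 [1, 1, 0, 0],
 [1, 0, 0, 0]]
  V a = (-1, -2, -3, -1)
Solving gives a = (-1, -2, -3, 1).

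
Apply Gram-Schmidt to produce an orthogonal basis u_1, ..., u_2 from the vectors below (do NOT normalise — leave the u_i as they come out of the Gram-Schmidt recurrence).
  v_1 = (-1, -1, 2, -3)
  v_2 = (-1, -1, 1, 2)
Orthogonal basis:
  u_1 = (-1, -1, 2, -3)
  u_2 = (-17/15, -17/15, 19/15, 8/5)

Apply the Gram-Schmidt recurrence
  u_1 = v_1
  u_i = v_i − Σ_{j<i} ((v_i · u_j) / (u_j · u_j)) · u_j.

Step by step this gives:
  u_1 = (-1, -1, 2, -3)
  u_2 = (-17/15, -17/15, 19/15, 8/5)

Orthogonality check:
  u_2 · u_1 = 0 (should be 0)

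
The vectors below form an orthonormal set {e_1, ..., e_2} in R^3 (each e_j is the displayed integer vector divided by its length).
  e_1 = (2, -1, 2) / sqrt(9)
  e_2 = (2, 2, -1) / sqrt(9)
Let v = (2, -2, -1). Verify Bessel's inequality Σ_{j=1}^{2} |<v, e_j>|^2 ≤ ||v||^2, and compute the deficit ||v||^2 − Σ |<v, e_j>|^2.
Σ |<v, e_j>|^2 = 17/9; ||v||^2 = 9; deficit = 64/9

Write each e_j = u_j / sqrt(<u_j, u_j>) where u_j is the displayed integer vector. Then <v, e_j> = <v, u_j> / sqrt(<u_j, u_j>), so |<v, e_j>|^2 = <v, u_j>^2 / <u_j, u_j>.
Coefficients: <v, e_1> = 4/sqrt(9), <v, e_2> = 1/sqrt(9).
Square and sum: Σ |<v, e_j>|^2 = 17/9.
Compute ||v||^2 = v·v = 9.
Deficit = 9 − 17/9 = 64/9 ≥ 0, confirming Bessel's inequality. (The deficit equals ||v − Σ <v,e_j> e_j||^2, the squared distance from v to span{e_j}.)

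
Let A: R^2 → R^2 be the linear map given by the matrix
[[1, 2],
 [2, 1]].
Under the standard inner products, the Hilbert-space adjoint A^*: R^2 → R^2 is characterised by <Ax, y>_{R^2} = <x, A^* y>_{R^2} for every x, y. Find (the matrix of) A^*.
A^* = A^T =
[[1, 2],
 [2, 1]]

For real matrices with standard dot products, the defining identity <Ax, y> = <x, A^* y> gives (Ax)^T y = x^T (A^*) y, i.e. x^T A^T y = x^T (A^*) y. Since this holds for all x, y, we must have A^* = A^T. Therefore
A^* =
[[1, 2],
 [2, 1]].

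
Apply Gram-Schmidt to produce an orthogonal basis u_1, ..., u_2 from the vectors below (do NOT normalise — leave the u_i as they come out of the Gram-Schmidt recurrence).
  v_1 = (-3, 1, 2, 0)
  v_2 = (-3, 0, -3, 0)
Orthogonal basis:
  u_1 = (-3, 1, 2, 0)
  u_2 = (-33/14, -3/14, -24/7, 0)

Apply the Gram-Schmidt recurrence
  u_1 = v_1
  u_i = v_i − Σ_{j<i} ((v_i · u_j) / (u_j · u_j)) · u_j.

Step by step this gives:
  u_1 = (-3, 1, 2, 0)
  u_2 = (-33/14, -3/14, -24/7, 0)

Orthogonality check:
  u_2 · u_1 = 0 (should be 0)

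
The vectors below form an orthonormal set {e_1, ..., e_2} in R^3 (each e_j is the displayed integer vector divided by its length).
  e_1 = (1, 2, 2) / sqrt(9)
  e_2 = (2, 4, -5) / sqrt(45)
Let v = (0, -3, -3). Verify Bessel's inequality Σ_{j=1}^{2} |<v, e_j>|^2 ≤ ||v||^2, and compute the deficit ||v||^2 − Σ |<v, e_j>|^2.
Σ |<v, e_j>|^2 = 81/5; ||v||^2 = 18; deficit = 9/5

Write each e_j = u_j / sqrt(<u_j, u_j>) where u_j is the displayed integer vector. Then <v, e_j> = <v, u_j> / sqrt(<u_j, u_j>), so |<v, e_j>|^2 = <v, u_j>^2 / <u_j, u_j>.
Coefficients: <v, e_1> = -12/sqrt(9), <v, e_2> = 3/sqrt(45).
Square and sum: Σ |<v, e_j>|^2 = 81/5.
Compute ||v||^2 = v·v = 18.
Deficit = 18 − 81/5 = 9/5 ≥ 0, confirming Bessel's inequality. (The deficit equals ||v − Σ <v,e_j> e_j||^2, the squared distance from v to span{e_j}.)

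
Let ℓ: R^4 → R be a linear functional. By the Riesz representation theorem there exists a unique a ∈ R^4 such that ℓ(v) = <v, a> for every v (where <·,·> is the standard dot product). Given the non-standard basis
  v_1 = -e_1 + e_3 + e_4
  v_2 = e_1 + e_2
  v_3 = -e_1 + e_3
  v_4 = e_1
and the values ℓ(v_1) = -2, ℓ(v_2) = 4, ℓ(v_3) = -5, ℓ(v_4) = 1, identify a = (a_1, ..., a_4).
a = (1, 3, -4, 3)

Write a = (a_1, ..., a_4) in the standard basis. For each basis vector v_i, ℓ(v_i) = <v_i, a> is a linear equation in the a_j's. Collect the n equations into a matrix system V a = ℓ, where row i of V is v_i (expressed in the standard basis). Since V is invertible (lower-triangular with 1s on the diagonal, up to permutation), solve by back-substitution:
  V =
[[-1, 0, 1, 1],
 [1, 1, 0, 0],
 [-1, 0, 1, 0],
 [1, 0, 0, 0]]
  V a = (-2, 4, -5, 1)
Solving gives a = (1, 3, -4, 3).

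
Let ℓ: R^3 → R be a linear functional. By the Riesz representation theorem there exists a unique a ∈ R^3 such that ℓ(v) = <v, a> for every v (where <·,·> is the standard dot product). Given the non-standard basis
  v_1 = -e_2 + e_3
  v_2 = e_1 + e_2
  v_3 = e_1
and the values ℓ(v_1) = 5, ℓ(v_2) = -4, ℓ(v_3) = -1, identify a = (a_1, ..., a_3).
a = (-1, -3, 2)

Write a = (a_1, ..., a_3) in the standard basis. For each basis vector v_i, ℓ(v_i) = <v_i, a> is a linear equation in the a_j's. Collect the n equations into a matrix system V a = ℓ, where row i of V is v_i (expressed in the standard basis). Since V is invertible (lower-triangular with 1s on the diagonal, up to permutation), solve by back-substitution:
  V =
[[0, -1, 1],
 [1, 1, 0],
 [1, 0, 0]]
  V a = (5, -4, -1)
Solving gives a = (-1, -3, 2).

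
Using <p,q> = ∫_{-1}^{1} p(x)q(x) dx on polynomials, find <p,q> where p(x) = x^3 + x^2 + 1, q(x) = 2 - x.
<p,q> = 74/15

Expand the product: p(x)·q(x) = -x^4 + x^3 + 2*x^2 - x + 2.
∫_{-1}^{1} of each monomial x^k gives [2/(k+1) if k even, 0 if k odd]. Integrating term-by-term (or equivalently evaluating the antiderivative F(x) = -x^5/5 + x^4/4 + 2*x^3/3 - x^2/2 + 2*x at the endpoints):
  F(1) − F(−1) = 133/60 − (-163/60) = 74/15.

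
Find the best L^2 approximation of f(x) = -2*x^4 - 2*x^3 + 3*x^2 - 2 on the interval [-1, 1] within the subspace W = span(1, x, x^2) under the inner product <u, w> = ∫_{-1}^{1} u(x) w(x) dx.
g(x) = 9*x^2/7 - 6*x/5 - 64/35

The best approximation g ∈ W is the orthogonal projection of f onto W. Writing g = a_0 + a_1 x + a_2 x^2, the coefficients solve the normal equations G · a = b where
  G_{ij} = <φ_i, φ_j> and b_i = <f, φ_i>, with φ_0 = 1, φ_1 = x, φ_2 = x^2.
G =
  [2, 0, 2/3]
  [0, 2/3, 0]
  [2/3, 0, 2/5],
b = (-14/5, -4/5, -74/105).
Solving gives a_0 = -64/35, a_1 = -6/5, a_2 = 9/7, so
  g(x) = 9*x^2/7 - 6*x/5 - 64/35.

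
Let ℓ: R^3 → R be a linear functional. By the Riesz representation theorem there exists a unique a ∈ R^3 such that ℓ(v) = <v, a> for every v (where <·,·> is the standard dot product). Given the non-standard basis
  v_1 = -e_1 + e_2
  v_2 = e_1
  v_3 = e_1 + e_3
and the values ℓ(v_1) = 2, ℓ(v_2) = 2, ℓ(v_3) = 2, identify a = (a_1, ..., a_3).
a = (2, 4, 0)

Write a = (a_1, ..., a_3) in the standard basis. For each basis vector v_i, ℓ(v_i) = <v_i, a> is a linear equation in the a_j's. Collect the n equations into a matrix system V a = ℓ, where row i of V is v_i (expressed in the standard basis). Since V is invertible (lower-triangular with 1s on the diagonal, up to permutation), solve by back-substitution:
  V =
[[-1, 1, 0],
 [1, 0, 0],
 [1, 0, 1]]
  V a = (2, 2, 2)
Solving gives a = (2, 4, 0).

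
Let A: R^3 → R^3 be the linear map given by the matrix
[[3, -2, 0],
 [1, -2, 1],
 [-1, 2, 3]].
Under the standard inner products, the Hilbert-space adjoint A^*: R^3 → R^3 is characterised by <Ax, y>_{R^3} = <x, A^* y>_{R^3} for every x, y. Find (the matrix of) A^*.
A^* = A^T =
[[3, 1, -1],
 [-2, -2, 2],
 [0, 1, 3]]

For real matrices with standard dot products, the defining identity <Ax, y> = <x, A^* y> gives (Ax)^T y = x^T (A^*) y, i.e. x^T A^T y = x^T (A^*) y. Since this holds for all x, y, we must have A^* = A^T. Therefore
A^* =
[[3, 1, -1],
 [-2, -2, 2],
 [0, 1, 3]].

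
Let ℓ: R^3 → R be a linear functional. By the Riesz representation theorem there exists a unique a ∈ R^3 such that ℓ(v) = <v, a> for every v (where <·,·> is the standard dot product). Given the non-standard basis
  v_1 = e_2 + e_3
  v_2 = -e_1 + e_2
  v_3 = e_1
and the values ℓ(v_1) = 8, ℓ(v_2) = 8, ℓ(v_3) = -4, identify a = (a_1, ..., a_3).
a = (-4, 4, 4)

Write a = (a_1, ..., a_3) in the standard basis. For each basis vector v_i, ℓ(v_i) = <v_i, a> is a linear equation in the a_j's. Collect the n equations into a matrix system V a = ℓ, where row i of V is v_i (expressed in the standard basis). Since V is invertible (lower-triangular with 1s on the diagonal, up to permutation), solve by back-substitution:
  V =
[[0, 1, 1],
 [-1, 1, 0],
 [1, 0, 0]]
  V a = (8, 8, -4)
Solving gives a = (-4, 4, 4).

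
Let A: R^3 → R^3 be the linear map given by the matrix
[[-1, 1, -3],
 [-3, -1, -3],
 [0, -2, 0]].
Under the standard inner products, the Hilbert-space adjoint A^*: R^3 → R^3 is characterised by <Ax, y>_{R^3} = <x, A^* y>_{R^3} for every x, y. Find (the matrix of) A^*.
A^* = A^T =
[[-1, -3, 0],
 [1, -1, -2],
 [-3, -3, 0]]

For real matrices with standard dot products, the defining identity <Ax, y> = <x, A^* y> gives (Ax)^T y = x^T (A^*) y, i.e. x^T A^T y = x^T (A^*) y. Since this holds for all x, y, we must have A^* = A^T. Therefore
A^* =
[[-1, -3, 0],
 [1, -1, -2],
 [-3, -3, 0]].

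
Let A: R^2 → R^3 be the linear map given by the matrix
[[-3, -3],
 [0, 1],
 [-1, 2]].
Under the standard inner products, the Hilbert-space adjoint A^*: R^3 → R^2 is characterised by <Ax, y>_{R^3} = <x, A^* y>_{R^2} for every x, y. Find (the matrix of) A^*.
A^* = A^T =
[[-3, 0, -1],
 [-3, 1, 2]]

For real matrices with standard dot products, the defining identity <Ax, y> = <x, A^* y> gives (Ax)^T y = x^T (A^*) y, i.e. x^T A^T y = x^T (A^*) y. Since this holds for all x, y, we must have A^* = A^T. Therefore
A^* =
[[-3, 0, -1],
 [-3, 1, 2]].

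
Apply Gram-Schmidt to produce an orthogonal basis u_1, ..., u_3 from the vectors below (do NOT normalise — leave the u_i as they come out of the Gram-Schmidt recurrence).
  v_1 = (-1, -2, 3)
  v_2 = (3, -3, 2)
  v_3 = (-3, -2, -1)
Orthogonal basis:
  u_1 = (-1, -2, 3)
  u_2 = (51/14, -12/7, 1/14)
  u_3 = (-230/227, -506/227, -414/227)

Apply the Gram-Schmidt recurrence
  u_1 = v_1
  u_i = v_i − Σ_{j<i} ((v_i · u_j) / (u_j · u_j)) · u_j.

Step by step this gives:
  u_1 = (-1, -2, 3)
  u_2 = (51/14, -12/7, 1/14)
  u_3 = (-230/227, -506/227, -414/227)

Orthogonality check:
  u_2 · u_1 = 0 (should be 0)
  u_3 · u_1 = 0 (should be 0)
  u_3 · u_2 = 0 (should be 0)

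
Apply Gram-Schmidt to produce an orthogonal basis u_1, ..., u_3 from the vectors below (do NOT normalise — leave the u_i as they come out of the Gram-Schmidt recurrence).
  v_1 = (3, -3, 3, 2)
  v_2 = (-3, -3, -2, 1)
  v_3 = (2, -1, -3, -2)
Orthogonal basis:
  u_1 = (3, -3, 3, 2)
  u_2 = (-81/31, -105/31, -50/31, 39/31)
  u_3 = (1703/697, -916/697, -1797/697, -1233/697)

Apply the Gram-Schmidt recurrence
  u_1 = v_1
  u_i = v_i − Σ_{j<i} ((v_i · u_j) / (u_j · u_j)) · u_j.

Step by step this gives:
  u_1 = (3, -3, 3, 2)
  u_2 = (-81/31, -105/31, -50/31, 39/31)
  u_3 = (1703/697, -916/697, -1797/697, -1233/697)

Orthogonality check:
  u_2 · u_1 = 0 (should be 0)
  u_3 · u_1 = 0 (should be 0)
  u_3 · u_2 = 0 (should be 0)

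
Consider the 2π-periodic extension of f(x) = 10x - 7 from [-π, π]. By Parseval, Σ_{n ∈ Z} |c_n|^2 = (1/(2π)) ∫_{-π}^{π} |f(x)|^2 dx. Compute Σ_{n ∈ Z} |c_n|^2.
Σ |c_n|^2 = 100π^2/3 + 49

Expand and integrate term by term over [-π, π]:
  ∫ (10x)^2 dx = 100·(2π^3/3); ∫ 2·10·(-7)·x dx = 0 (odd integrand); ∫ (-7)^2 dx = 49·2π.
So (1/(2π)) ∫_{-π}^{π} (10x - 7)^2 dx = 100π^2/3 + 49 = 100π^2/3 + 49.
Parseval ⇒ Σ |c_n|^2 = 100π^2/3 + 49.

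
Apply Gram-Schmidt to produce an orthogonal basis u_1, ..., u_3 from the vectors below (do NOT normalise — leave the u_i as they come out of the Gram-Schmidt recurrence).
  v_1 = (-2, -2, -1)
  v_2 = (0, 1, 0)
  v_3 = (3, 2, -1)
Orthogonal basis:
  u_1 = (-2, -2, -1)
  u_2 = (-4/9, 5/9, -2/9)
  u_3 = (1, 0, -2)

Apply the Gram-Schmidt recurrence
  u_1 = v_1
  u_i = v_i − Σ_{j<i} ((v_i · u_j) / (u_j · u_j)) · u_j.

Step by step this gives:
  u_1 = (-2, -2, -1)
  u_2 = (-4/9, 5/9, -2/9)
  u_3 = (1, 0, -2)

Orthogonality check:
  u_2 · u_1 = 0 (should be 0)
  u_3 · u_1 = 0 (should be 0)
  u_3 · u_2 = 0 (should be 0)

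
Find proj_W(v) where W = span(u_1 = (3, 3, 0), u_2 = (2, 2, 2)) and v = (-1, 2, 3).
proj_W(v) = (1/2, 1/2, 3)

Set up U = [u_1 | ... | u_2] ∈ R^(3×2). The projector onto W = col(U) is P = U (U^T U)^(-1) U^T.
Compute U^T U =
  [18, 12]
  [12, 12],
and U^T v = (3, 8).
Solve U^T U · c = U^T v for the coefficients: c = (-5/6, 3/2). The projection is proj_W(v) = U c.
Check: (v - proj_W(v)) · u_1 = 0  (should be 0).
Check: (v - proj_W(v)) · u_2 = 0  (should be 0).
Result: proj_W(v) = (1/2, 1/2, 3).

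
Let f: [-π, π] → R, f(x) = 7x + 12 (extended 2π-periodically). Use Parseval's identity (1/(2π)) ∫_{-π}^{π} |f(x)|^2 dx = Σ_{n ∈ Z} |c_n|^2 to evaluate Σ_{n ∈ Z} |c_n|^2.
Σ |c_n|^2 = 49π^2/3 + 144

Expand and integrate term by term over [-π, π]:
  ∫ (7x)^2 dx = 49·(2π^3/3); ∫ 2·7·(12)·x dx = 0 (odd integrand); ∫ 12^2 dx = 144·2π.
So (1/(2π)) ∫_{-π}^{π} (7x + 12)^2 dx = 49π^2/3 + 144 = 49π^2/3 + 144.
Parseval ⇒ Σ |c_n|^2 = 49π^2/3 + 144.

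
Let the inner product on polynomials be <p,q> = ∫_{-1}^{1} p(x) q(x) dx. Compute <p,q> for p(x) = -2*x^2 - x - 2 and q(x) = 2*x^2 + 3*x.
<p,q> = -94/15

Expand the product: p(x)·q(x) = -4*x^4 - 8*x^3 - 7*x^2 - 6*x.
∫_{-1}^{1} of each monomial x^k gives [2/(k+1) if k even, 0 if k odd]. Integrating term-by-term (or equivalently evaluating the antiderivative F(x) = -4*x^5/5 - 2*x^4 - 7*x^3/3 - 3*x^2 at the endpoints):
  F(1) − F(−1) = -122/15 − (-28/15) = -94/15.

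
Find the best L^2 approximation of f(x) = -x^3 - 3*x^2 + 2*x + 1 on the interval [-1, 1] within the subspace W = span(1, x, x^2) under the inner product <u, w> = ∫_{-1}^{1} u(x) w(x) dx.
g(x) = -3*x^2 + 7*x/5 + 1

The best approximation g ∈ W is the orthogonal projection of f onto W. Writing g = a_0 + a_1 x + a_2 x^2, the coefficients solve the normal equations G · a = b where
  G_{ij} = <φ_i, φ_j> and b_i = <f, φ_i>, with φ_0 = 1, φ_1 = x, φ_2 = x^2.
G =
  [2, 0, 2/3]
  [0, 2/3, 0]
  [2/3, 0, 2/5],
b = (0, 14/15, -8/15).
Solving gives a_0 = 1, a_1 = 7/5, a_2 = -3, so
  g(x) = -3*x^2 + 7*x/5 + 1.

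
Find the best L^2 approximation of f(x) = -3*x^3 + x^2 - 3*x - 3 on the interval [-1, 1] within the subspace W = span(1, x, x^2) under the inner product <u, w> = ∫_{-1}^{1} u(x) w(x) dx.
g(x) = x^2 - 24*x/5 - 3

The best approximation g ∈ W is the orthogonal projection of f onto W. Writing g = a_0 + a_1 x + a_2 x^2, the coefficients solve the normal equations G · a = b where
  G_{ij} = <φ_i, φ_j> and b_i = <f, φ_i>, with φ_0 = 1, φ_1 = x, φ_2 = x^2.
G =
  [2, 0, 2/3]
  [0, 2/3, 0]
  [2/3, 0, 2/5],
b = (-16/3, -16/5, -8/5).
Solving gives a_0 = -3, a_1 = -24/5, a_2 = 1, so
  g(x) = x^2 - 24*x/5 - 3.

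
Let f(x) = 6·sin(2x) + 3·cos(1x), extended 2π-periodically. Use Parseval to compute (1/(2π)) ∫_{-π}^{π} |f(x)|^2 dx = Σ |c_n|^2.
Σ |c_n|^2 = 45/2

Expand |f|^2 and use orthogonality of {sin(nx), cos(mx)} on [-π, π]:
  ∫_{-π}^{π} sin(nx)^2 dx = π, ∫ cos(mx)^2 dx = π, and cross terms integrate to 0.
So ∫_{-π}^{π} f(x)^2 dx = 6^2 · π + 3^2 · π = (36 + 9)π.
Divide by 2π: (36 + 9)/2 = 45/2.
By Parseval, this equals Σ |c_n|^2.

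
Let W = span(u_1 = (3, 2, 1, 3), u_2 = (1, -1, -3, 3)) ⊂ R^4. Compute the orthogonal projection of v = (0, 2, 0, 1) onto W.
proj_W(v) = (373/411, 292/411, 211/411, 107/137)

Set up U = [u_1 | ... | u_2] ∈ R^(4×2). The projector onto W = col(U) is P = U (U^T U)^(-1) U^T.
Compute U^T U =
  [23, 7]
  [7, 20],
and U^T v = (7, 1).
Solve U^T U · c = U^T v for the coefficients: c = (133/411, -26/411). The projection is proj_W(v) = U c.
Check: (v - proj_W(v)) · u_1 = 0  (should be 0).
Check: (v - proj_W(v)) · u_2 = 0  (should be 0).
Result: proj_W(v) = (373/411, 292/411, 211/411, 107/137).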